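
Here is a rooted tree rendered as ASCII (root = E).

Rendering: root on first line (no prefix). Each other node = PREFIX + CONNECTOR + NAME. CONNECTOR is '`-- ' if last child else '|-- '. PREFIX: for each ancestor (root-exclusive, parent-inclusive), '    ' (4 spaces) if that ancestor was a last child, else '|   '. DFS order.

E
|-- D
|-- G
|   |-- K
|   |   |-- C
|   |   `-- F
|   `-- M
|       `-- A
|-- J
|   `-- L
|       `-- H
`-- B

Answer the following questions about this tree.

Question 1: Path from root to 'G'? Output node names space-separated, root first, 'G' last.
Walk down from root: E -> G

Answer: E G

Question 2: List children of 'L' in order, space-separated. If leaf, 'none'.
Answer: H

Derivation:
Node L's children (from adjacency): H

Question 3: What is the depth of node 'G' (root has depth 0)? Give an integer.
Path from root to G: E -> G
Depth = number of edges = 1

Answer: 1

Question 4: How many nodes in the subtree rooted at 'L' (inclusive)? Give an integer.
Subtree rooted at L contains: H, L
Count = 2

Answer: 2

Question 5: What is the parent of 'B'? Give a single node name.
Scan adjacency: B appears as child of E

Answer: E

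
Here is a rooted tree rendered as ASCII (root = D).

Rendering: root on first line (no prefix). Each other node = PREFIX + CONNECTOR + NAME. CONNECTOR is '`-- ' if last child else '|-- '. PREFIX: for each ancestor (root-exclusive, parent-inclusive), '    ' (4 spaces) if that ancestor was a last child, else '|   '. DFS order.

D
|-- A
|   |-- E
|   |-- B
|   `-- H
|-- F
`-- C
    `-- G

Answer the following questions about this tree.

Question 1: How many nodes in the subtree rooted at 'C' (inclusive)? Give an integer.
Answer: 2

Derivation:
Subtree rooted at C contains: C, G
Count = 2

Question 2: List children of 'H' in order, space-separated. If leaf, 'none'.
Node H's children (from adjacency): (leaf)

Answer: none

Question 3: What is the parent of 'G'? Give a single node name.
Scan adjacency: G appears as child of C

Answer: C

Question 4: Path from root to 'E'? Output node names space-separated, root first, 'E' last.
Answer: D A E

Derivation:
Walk down from root: D -> A -> E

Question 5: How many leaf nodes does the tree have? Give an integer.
Answer: 5

Derivation:
Leaves (nodes with no children): B, E, F, G, H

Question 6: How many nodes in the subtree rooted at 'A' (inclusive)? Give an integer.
Subtree rooted at A contains: A, B, E, H
Count = 4

Answer: 4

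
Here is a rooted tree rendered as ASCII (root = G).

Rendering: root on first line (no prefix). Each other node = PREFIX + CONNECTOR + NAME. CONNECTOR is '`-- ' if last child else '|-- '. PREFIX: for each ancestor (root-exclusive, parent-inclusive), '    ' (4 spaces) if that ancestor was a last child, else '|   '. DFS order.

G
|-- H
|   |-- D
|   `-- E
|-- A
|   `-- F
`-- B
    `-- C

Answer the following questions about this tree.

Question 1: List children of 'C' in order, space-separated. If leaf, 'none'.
Answer: none

Derivation:
Node C's children (from adjacency): (leaf)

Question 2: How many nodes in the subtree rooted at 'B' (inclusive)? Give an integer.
Subtree rooted at B contains: B, C
Count = 2

Answer: 2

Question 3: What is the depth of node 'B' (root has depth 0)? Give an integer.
Path from root to B: G -> B
Depth = number of edges = 1

Answer: 1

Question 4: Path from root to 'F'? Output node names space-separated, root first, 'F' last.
Walk down from root: G -> A -> F

Answer: G A F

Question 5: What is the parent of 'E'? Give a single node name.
Scan adjacency: E appears as child of H

Answer: H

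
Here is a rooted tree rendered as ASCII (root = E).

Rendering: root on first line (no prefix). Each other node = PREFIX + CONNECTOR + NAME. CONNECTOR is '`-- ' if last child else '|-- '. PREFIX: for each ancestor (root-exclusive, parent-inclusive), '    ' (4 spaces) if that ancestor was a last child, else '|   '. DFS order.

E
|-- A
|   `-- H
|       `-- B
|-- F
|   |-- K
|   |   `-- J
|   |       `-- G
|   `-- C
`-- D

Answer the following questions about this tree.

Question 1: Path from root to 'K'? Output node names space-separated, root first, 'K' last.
Walk down from root: E -> F -> K

Answer: E F K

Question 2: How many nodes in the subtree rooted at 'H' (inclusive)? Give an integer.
Subtree rooted at H contains: B, H
Count = 2

Answer: 2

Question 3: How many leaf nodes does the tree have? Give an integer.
Answer: 4

Derivation:
Leaves (nodes with no children): B, C, D, G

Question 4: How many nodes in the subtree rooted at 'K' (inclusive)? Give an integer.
Subtree rooted at K contains: G, J, K
Count = 3

Answer: 3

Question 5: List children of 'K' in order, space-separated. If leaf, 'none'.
Node K's children (from adjacency): J

Answer: J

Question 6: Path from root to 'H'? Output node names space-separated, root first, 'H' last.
Walk down from root: E -> A -> H

Answer: E A H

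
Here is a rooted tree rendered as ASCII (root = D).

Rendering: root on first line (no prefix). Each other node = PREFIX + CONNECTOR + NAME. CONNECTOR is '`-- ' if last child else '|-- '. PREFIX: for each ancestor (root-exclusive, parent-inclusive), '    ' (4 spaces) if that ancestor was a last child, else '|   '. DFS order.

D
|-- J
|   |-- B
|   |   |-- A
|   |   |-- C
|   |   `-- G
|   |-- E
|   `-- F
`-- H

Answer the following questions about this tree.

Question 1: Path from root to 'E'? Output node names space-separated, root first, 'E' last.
Walk down from root: D -> J -> E

Answer: D J E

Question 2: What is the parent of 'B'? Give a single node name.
Scan adjacency: B appears as child of J

Answer: J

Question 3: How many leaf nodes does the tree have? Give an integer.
Leaves (nodes with no children): A, C, E, F, G, H

Answer: 6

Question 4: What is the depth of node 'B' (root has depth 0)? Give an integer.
Answer: 2

Derivation:
Path from root to B: D -> J -> B
Depth = number of edges = 2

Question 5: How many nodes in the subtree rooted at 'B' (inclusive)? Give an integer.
Answer: 4

Derivation:
Subtree rooted at B contains: A, B, C, G
Count = 4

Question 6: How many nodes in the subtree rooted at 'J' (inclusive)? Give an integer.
Answer: 7

Derivation:
Subtree rooted at J contains: A, B, C, E, F, G, J
Count = 7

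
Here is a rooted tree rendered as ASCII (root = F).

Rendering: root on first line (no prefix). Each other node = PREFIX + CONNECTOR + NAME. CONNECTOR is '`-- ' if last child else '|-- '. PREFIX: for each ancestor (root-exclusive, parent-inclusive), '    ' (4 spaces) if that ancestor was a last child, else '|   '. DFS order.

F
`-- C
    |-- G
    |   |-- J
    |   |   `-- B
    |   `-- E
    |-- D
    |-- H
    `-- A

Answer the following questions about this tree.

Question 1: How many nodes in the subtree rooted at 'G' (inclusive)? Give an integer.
Answer: 4

Derivation:
Subtree rooted at G contains: B, E, G, J
Count = 4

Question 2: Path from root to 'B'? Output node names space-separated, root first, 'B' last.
Answer: F C G J B

Derivation:
Walk down from root: F -> C -> G -> J -> B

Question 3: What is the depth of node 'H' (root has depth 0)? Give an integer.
Answer: 2

Derivation:
Path from root to H: F -> C -> H
Depth = number of edges = 2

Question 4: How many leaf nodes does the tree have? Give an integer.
Leaves (nodes with no children): A, B, D, E, H

Answer: 5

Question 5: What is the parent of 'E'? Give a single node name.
Scan adjacency: E appears as child of G

Answer: G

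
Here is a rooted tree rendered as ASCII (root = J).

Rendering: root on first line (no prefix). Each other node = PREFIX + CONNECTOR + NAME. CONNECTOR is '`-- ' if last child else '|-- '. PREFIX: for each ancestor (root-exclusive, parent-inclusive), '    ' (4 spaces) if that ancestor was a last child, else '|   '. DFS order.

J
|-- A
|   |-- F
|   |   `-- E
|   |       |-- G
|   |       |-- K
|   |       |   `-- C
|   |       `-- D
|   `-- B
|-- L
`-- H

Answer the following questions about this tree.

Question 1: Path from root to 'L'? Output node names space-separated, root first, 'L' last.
Answer: J L

Derivation:
Walk down from root: J -> L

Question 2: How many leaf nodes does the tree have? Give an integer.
Leaves (nodes with no children): B, C, D, G, H, L

Answer: 6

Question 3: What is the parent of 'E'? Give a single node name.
Scan adjacency: E appears as child of F

Answer: F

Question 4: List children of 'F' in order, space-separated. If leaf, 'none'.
Answer: E

Derivation:
Node F's children (from adjacency): E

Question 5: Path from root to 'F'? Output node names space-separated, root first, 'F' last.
Answer: J A F

Derivation:
Walk down from root: J -> A -> F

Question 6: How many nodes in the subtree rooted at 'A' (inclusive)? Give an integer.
Answer: 8

Derivation:
Subtree rooted at A contains: A, B, C, D, E, F, G, K
Count = 8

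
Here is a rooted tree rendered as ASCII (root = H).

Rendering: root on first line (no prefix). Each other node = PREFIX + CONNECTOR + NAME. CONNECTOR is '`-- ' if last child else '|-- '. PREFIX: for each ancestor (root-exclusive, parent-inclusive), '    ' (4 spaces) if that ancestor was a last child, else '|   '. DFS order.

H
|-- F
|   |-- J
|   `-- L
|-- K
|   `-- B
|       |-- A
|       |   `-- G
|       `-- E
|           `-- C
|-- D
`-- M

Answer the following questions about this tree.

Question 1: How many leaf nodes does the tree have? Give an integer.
Answer: 6

Derivation:
Leaves (nodes with no children): C, D, G, J, L, M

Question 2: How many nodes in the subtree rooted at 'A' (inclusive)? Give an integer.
Subtree rooted at A contains: A, G
Count = 2

Answer: 2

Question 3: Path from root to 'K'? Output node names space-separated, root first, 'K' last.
Answer: H K

Derivation:
Walk down from root: H -> K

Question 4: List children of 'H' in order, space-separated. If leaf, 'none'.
Answer: F K D M

Derivation:
Node H's children (from adjacency): F, K, D, M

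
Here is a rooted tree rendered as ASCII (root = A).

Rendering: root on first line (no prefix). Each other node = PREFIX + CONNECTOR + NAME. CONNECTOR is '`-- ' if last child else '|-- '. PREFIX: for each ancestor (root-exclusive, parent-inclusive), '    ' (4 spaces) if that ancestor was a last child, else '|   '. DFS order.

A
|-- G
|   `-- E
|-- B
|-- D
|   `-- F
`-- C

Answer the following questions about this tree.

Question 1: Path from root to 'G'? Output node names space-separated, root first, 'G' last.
Walk down from root: A -> G

Answer: A G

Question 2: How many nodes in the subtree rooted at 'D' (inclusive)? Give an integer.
Subtree rooted at D contains: D, F
Count = 2

Answer: 2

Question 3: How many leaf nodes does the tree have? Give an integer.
Leaves (nodes with no children): B, C, E, F

Answer: 4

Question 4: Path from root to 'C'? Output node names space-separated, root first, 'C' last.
Walk down from root: A -> C

Answer: A C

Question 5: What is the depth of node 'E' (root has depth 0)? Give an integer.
Answer: 2

Derivation:
Path from root to E: A -> G -> E
Depth = number of edges = 2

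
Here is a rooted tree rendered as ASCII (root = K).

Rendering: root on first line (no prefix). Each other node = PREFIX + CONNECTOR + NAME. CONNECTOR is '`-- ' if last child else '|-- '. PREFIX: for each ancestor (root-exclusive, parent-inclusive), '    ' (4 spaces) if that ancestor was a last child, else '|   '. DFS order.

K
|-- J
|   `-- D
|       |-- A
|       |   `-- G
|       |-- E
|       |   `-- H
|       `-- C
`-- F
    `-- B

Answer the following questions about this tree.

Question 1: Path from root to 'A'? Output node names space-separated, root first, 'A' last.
Walk down from root: K -> J -> D -> A

Answer: K J D A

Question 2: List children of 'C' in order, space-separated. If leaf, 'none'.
Node C's children (from adjacency): (leaf)

Answer: none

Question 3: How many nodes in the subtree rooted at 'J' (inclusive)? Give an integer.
Answer: 7

Derivation:
Subtree rooted at J contains: A, C, D, E, G, H, J
Count = 7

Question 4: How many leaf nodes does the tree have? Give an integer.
Answer: 4

Derivation:
Leaves (nodes with no children): B, C, G, H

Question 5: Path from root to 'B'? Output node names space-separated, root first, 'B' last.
Answer: K F B

Derivation:
Walk down from root: K -> F -> B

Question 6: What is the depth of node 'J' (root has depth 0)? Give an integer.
Path from root to J: K -> J
Depth = number of edges = 1

Answer: 1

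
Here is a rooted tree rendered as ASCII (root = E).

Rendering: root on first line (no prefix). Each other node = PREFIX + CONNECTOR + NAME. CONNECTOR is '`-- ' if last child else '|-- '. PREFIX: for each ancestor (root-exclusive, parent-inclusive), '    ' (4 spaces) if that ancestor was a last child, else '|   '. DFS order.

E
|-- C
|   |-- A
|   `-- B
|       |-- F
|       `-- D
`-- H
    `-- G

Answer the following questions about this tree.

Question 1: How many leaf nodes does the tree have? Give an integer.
Leaves (nodes with no children): A, D, F, G

Answer: 4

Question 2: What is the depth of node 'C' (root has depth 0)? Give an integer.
Answer: 1

Derivation:
Path from root to C: E -> C
Depth = number of edges = 1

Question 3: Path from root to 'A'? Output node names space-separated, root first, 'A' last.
Answer: E C A

Derivation:
Walk down from root: E -> C -> A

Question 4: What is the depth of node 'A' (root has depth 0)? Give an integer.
Path from root to A: E -> C -> A
Depth = number of edges = 2

Answer: 2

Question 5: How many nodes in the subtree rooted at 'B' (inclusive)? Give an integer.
Answer: 3

Derivation:
Subtree rooted at B contains: B, D, F
Count = 3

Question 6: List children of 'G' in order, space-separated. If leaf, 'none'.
Answer: none

Derivation:
Node G's children (from adjacency): (leaf)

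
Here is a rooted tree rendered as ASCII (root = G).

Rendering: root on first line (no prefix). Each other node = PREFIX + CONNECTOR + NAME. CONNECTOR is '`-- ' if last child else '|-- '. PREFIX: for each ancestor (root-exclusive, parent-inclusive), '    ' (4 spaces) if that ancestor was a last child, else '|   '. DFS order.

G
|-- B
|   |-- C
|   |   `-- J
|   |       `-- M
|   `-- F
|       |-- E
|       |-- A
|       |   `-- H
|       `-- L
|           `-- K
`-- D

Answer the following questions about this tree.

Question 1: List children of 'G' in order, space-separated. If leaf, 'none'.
Answer: B D

Derivation:
Node G's children (from adjacency): B, D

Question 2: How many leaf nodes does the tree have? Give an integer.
Answer: 5

Derivation:
Leaves (nodes with no children): D, E, H, K, M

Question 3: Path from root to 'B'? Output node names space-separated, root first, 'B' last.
Answer: G B

Derivation:
Walk down from root: G -> B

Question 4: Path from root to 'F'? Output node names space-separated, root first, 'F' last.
Walk down from root: G -> B -> F

Answer: G B F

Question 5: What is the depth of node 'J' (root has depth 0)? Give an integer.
Answer: 3

Derivation:
Path from root to J: G -> B -> C -> J
Depth = number of edges = 3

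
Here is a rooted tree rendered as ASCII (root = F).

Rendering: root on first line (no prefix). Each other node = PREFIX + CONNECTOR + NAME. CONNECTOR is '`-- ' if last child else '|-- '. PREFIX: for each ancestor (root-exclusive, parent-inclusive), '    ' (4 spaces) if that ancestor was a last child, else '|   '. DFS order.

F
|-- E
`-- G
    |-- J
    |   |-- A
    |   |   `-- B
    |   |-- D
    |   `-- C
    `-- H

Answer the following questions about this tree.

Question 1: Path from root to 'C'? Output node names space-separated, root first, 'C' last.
Answer: F G J C

Derivation:
Walk down from root: F -> G -> J -> C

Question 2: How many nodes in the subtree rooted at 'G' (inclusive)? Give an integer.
Answer: 7

Derivation:
Subtree rooted at G contains: A, B, C, D, G, H, J
Count = 7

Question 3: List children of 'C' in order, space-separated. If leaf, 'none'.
Answer: none

Derivation:
Node C's children (from adjacency): (leaf)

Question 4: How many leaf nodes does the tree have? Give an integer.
Leaves (nodes with no children): B, C, D, E, H

Answer: 5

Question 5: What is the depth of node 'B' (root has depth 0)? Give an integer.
Path from root to B: F -> G -> J -> A -> B
Depth = number of edges = 4

Answer: 4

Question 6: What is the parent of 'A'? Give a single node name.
Scan adjacency: A appears as child of J

Answer: J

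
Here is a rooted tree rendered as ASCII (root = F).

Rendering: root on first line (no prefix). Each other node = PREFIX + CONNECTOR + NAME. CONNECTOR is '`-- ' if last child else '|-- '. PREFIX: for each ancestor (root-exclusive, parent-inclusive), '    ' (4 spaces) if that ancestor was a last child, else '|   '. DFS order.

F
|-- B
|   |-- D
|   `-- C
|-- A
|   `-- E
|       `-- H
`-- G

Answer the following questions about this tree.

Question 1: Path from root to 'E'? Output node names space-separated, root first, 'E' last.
Walk down from root: F -> A -> E

Answer: F A E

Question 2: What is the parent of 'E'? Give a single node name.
Answer: A

Derivation:
Scan adjacency: E appears as child of A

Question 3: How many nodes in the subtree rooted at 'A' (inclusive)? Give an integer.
Answer: 3

Derivation:
Subtree rooted at A contains: A, E, H
Count = 3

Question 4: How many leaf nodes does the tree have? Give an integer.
Leaves (nodes with no children): C, D, G, H

Answer: 4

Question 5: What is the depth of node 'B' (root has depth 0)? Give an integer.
Answer: 1

Derivation:
Path from root to B: F -> B
Depth = number of edges = 1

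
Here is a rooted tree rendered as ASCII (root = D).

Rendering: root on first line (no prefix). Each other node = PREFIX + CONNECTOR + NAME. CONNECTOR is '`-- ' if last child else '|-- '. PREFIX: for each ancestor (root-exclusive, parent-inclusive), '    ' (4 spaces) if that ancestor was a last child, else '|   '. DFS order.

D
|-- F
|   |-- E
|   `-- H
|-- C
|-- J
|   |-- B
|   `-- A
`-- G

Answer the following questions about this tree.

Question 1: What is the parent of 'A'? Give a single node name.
Scan adjacency: A appears as child of J

Answer: J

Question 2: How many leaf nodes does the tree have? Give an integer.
Leaves (nodes with no children): A, B, C, E, G, H

Answer: 6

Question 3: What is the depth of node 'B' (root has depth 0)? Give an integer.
Answer: 2

Derivation:
Path from root to B: D -> J -> B
Depth = number of edges = 2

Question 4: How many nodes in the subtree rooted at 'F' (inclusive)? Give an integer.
Subtree rooted at F contains: E, F, H
Count = 3

Answer: 3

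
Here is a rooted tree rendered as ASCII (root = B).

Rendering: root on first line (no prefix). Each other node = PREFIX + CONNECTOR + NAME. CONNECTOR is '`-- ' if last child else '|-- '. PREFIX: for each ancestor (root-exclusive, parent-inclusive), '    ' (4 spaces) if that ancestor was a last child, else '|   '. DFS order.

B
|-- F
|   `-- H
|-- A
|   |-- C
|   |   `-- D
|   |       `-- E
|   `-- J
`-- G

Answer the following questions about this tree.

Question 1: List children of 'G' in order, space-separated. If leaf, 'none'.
Answer: none

Derivation:
Node G's children (from adjacency): (leaf)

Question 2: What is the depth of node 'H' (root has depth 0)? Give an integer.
Path from root to H: B -> F -> H
Depth = number of edges = 2

Answer: 2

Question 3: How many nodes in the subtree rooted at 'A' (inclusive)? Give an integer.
Answer: 5

Derivation:
Subtree rooted at A contains: A, C, D, E, J
Count = 5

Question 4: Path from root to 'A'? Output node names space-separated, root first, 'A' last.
Walk down from root: B -> A

Answer: B A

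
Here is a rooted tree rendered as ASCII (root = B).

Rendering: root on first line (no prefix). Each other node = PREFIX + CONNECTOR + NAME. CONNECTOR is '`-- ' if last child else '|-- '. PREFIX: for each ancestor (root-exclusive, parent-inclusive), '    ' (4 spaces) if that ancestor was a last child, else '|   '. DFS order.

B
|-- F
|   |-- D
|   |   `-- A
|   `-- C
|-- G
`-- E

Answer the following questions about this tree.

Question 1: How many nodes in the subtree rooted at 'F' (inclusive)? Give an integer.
Answer: 4

Derivation:
Subtree rooted at F contains: A, C, D, F
Count = 4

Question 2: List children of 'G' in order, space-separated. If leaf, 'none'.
Node G's children (from adjacency): (leaf)

Answer: none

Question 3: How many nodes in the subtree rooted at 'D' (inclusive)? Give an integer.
Subtree rooted at D contains: A, D
Count = 2

Answer: 2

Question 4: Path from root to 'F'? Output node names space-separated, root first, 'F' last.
Walk down from root: B -> F

Answer: B F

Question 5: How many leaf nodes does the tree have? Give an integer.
Leaves (nodes with no children): A, C, E, G

Answer: 4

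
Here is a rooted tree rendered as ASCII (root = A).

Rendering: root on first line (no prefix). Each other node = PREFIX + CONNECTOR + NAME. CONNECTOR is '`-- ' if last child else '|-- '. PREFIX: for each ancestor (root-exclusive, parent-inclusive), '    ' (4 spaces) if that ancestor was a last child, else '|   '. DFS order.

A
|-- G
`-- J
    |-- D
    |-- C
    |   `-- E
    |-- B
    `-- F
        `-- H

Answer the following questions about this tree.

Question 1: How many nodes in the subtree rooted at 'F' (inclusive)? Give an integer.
Subtree rooted at F contains: F, H
Count = 2

Answer: 2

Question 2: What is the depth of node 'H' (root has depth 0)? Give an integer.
Answer: 3

Derivation:
Path from root to H: A -> J -> F -> H
Depth = number of edges = 3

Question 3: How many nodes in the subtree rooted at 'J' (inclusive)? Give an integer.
Subtree rooted at J contains: B, C, D, E, F, H, J
Count = 7

Answer: 7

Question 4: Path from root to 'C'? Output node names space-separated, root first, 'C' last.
Answer: A J C

Derivation:
Walk down from root: A -> J -> C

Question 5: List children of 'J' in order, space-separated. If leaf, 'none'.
Node J's children (from adjacency): D, C, B, F

Answer: D C B F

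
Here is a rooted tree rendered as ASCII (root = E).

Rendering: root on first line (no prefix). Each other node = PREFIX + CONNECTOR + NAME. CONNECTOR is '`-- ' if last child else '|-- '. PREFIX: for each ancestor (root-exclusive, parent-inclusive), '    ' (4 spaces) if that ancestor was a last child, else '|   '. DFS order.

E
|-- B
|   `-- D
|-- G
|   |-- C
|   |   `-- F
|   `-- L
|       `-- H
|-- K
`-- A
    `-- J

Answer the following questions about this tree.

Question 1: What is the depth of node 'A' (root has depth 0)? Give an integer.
Answer: 1

Derivation:
Path from root to A: E -> A
Depth = number of edges = 1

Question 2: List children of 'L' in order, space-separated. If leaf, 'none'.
Node L's children (from adjacency): H

Answer: H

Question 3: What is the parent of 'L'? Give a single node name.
Answer: G

Derivation:
Scan adjacency: L appears as child of G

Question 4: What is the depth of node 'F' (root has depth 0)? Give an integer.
Answer: 3

Derivation:
Path from root to F: E -> G -> C -> F
Depth = number of edges = 3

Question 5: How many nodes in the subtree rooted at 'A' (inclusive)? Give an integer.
Answer: 2

Derivation:
Subtree rooted at A contains: A, J
Count = 2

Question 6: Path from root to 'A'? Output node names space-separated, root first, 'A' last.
Walk down from root: E -> A

Answer: E A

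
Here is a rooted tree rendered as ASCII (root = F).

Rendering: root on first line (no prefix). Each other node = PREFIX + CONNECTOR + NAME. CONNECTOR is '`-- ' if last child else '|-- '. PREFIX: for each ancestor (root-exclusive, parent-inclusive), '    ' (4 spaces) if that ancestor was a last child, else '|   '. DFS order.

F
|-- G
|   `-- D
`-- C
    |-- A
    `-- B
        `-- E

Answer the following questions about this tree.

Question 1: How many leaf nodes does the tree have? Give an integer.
Answer: 3

Derivation:
Leaves (nodes with no children): A, D, E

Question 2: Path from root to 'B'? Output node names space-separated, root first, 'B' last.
Answer: F C B

Derivation:
Walk down from root: F -> C -> B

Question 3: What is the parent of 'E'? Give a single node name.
Answer: B

Derivation:
Scan adjacency: E appears as child of B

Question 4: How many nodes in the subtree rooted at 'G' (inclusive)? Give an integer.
Subtree rooted at G contains: D, G
Count = 2

Answer: 2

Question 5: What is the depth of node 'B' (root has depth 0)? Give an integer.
Path from root to B: F -> C -> B
Depth = number of edges = 2

Answer: 2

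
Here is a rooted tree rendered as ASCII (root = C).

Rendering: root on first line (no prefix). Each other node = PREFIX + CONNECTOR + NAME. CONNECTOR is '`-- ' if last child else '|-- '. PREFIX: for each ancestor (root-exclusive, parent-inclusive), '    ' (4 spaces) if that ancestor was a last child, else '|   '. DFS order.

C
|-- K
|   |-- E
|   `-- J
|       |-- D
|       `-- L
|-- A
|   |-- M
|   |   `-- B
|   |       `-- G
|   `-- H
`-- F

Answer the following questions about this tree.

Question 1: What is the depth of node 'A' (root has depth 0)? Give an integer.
Path from root to A: C -> A
Depth = number of edges = 1

Answer: 1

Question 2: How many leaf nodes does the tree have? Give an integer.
Leaves (nodes with no children): D, E, F, G, H, L

Answer: 6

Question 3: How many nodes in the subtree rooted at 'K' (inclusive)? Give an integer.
Answer: 5

Derivation:
Subtree rooted at K contains: D, E, J, K, L
Count = 5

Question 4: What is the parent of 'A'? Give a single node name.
Scan adjacency: A appears as child of C

Answer: C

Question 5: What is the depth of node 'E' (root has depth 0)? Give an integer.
Path from root to E: C -> K -> E
Depth = number of edges = 2

Answer: 2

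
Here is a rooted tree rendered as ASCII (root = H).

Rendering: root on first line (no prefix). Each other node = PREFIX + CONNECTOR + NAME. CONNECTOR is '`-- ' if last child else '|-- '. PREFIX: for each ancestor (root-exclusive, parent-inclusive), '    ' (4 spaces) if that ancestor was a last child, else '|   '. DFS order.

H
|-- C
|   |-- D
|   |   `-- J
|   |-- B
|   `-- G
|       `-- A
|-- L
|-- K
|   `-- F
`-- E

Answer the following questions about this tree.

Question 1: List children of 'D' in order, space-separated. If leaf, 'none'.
Node D's children (from adjacency): J

Answer: J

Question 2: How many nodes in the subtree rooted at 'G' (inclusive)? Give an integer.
Subtree rooted at G contains: A, G
Count = 2

Answer: 2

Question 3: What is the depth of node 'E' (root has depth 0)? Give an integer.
Answer: 1

Derivation:
Path from root to E: H -> E
Depth = number of edges = 1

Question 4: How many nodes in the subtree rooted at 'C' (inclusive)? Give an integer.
Answer: 6

Derivation:
Subtree rooted at C contains: A, B, C, D, G, J
Count = 6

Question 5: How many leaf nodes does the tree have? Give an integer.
Leaves (nodes with no children): A, B, E, F, J, L

Answer: 6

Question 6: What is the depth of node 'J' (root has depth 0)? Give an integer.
Path from root to J: H -> C -> D -> J
Depth = number of edges = 3

Answer: 3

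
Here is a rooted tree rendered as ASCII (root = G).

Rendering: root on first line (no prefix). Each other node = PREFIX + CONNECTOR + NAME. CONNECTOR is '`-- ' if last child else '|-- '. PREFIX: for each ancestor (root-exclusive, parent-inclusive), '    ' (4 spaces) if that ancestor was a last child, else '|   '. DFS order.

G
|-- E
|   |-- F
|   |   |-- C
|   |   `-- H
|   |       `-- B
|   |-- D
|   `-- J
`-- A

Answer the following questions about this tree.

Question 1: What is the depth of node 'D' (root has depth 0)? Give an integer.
Answer: 2

Derivation:
Path from root to D: G -> E -> D
Depth = number of edges = 2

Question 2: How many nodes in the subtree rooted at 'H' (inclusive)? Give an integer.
Answer: 2

Derivation:
Subtree rooted at H contains: B, H
Count = 2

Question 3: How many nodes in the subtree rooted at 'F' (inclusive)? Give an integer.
Subtree rooted at F contains: B, C, F, H
Count = 4

Answer: 4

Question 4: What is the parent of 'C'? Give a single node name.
Answer: F

Derivation:
Scan adjacency: C appears as child of F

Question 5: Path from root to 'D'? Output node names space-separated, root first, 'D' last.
Walk down from root: G -> E -> D

Answer: G E D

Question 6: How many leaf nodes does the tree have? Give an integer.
Answer: 5

Derivation:
Leaves (nodes with no children): A, B, C, D, J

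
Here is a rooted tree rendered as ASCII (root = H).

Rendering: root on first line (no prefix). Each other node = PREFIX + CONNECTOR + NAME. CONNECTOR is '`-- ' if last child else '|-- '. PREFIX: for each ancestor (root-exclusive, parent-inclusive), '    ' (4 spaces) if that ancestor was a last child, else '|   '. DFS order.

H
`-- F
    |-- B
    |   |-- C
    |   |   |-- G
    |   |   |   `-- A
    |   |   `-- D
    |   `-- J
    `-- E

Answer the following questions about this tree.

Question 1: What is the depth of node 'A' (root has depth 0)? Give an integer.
Path from root to A: H -> F -> B -> C -> G -> A
Depth = number of edges = 5

Answer: 5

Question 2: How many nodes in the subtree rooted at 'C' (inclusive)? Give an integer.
Subtree rooted at C contains: A, C, D, G
Count = 4

Answer: 4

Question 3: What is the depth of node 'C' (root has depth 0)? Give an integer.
Path from root to C: H -> F -> B -> C
Depth = number of edges = 3

Answer: 3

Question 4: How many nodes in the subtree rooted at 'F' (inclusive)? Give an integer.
Subtree rooted at F contains: A, B, C, D, E, F, G, J
Count = 8

Answer: 8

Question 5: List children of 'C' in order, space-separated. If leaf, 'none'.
Answer: G D

Derivation:
Node C's children (from adjacency): G, D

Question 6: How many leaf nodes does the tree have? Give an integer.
Leaves (nodes with no children): A, D, E, J

Answer: 4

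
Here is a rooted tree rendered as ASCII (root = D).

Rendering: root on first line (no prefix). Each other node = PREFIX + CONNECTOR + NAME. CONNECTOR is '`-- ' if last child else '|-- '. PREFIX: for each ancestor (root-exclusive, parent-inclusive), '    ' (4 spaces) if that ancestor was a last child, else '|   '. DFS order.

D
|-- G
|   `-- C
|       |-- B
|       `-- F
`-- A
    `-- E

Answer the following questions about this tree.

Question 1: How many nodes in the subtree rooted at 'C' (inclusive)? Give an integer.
Answer: 3

Derivation:
Subtree rooted at C contains: B, C, F
Count = 3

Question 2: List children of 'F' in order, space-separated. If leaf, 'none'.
Node F's children (from adjacency): (leaf)

Answer: none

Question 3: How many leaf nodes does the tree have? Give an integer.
Leaves (nodes with no children): B, E, F

Answer: 3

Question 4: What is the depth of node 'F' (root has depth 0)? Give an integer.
Path from root to F: D -> G -> C -> F
Depth = number of edges = 3

Answer: 3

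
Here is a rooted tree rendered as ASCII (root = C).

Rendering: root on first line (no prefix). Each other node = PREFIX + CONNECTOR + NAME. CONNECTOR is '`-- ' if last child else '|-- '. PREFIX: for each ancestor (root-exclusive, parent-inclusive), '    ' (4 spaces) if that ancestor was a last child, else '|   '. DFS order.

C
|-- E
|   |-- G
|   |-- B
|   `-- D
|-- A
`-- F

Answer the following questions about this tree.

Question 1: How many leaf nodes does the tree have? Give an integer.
Leaves (nodes with no children): A, B, D, F, G

Answer: 5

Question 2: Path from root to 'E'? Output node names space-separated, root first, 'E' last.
Walk down from root: C -> E

Answer: C E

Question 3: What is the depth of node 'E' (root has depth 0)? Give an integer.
Path from root to E: C -> E
Depth = number of edges = 1

Answer: 1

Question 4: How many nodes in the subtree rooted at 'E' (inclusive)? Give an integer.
Subtree rooted at E contains: B, D, E, G
Count = 4

Answer: 4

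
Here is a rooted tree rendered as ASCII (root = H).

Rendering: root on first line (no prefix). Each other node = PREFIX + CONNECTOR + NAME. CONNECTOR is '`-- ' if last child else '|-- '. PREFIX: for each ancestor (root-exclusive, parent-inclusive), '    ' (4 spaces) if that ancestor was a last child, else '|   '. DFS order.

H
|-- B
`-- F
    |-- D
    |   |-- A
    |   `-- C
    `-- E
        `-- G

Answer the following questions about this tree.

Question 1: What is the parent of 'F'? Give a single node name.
Answer: H

Derivation:
Scan adjacency: F appears as child of H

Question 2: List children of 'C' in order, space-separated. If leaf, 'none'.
Answer: none

Derivation:
Node C's children (from adjacency): (leaf)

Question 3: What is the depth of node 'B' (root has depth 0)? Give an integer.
Path from root to B: H -> B
Depth = number of edges = 1

Answer: 1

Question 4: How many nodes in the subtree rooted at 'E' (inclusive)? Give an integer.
Answer: 2

Derivation:
Subtree rooted at E contains: E, G
Count = 2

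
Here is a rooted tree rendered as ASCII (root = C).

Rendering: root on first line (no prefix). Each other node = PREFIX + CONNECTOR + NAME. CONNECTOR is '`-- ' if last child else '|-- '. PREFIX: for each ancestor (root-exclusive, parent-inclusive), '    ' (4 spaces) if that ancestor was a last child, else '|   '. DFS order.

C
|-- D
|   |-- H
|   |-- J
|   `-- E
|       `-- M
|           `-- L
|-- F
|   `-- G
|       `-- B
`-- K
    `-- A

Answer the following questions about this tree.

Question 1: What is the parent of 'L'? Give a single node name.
Answer: M

Derivation:
Scan adjacency: L appears as child of M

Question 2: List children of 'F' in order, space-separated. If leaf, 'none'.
Node F's children (from adjacency): G

Answer: G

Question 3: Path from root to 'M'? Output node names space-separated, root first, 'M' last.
Answer: C D E M

Derivation:
Walk down from root: C -> D -> E -> M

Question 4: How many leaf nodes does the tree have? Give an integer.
Leaves (nodes with no children): A, B, H, J, L

Answer: 5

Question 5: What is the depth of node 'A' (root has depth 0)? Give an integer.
Path from root to A: C -> K -> A
Depth = number of edges = 2

Answer: 2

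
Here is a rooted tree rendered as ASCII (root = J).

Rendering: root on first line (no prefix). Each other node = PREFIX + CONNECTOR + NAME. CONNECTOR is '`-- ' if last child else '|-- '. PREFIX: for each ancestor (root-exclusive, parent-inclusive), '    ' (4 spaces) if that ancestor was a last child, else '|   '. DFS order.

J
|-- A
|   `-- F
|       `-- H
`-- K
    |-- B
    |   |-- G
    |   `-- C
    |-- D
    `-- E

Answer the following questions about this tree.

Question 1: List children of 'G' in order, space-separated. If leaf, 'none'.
Answer: none

Derivation:
Node G's children (from adjacency): (leaf)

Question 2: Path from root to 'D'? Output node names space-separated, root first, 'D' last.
Walk down from root: J -> K -> D

Answer: J K D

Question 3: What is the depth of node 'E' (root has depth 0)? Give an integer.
Path from root to E: J -> K -> E
Depth = number of edges = 2

Answer: 2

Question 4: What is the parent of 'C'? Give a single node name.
Answer: B

Derivation:
Scan adjacency: C appears as child of B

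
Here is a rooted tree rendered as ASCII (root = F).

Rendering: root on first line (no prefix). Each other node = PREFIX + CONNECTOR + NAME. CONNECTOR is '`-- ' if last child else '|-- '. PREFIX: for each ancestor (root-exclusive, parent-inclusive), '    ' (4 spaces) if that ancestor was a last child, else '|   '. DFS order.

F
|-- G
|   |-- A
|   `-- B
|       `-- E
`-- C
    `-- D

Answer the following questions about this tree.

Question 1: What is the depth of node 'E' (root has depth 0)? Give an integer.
Path from root to E: F -> G -> B -> E
Depth = number of edges = 3

Answer: 3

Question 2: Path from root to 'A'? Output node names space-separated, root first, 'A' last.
Answer: F G A

Derivation:
Walk down from root: F -> G -> A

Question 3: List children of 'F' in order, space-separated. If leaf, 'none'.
Answer: G C

Derivation:
Node F's children (from adjacency): G, C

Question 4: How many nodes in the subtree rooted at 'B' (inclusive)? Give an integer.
Subtree rooted at B contains: B, E
Count = 2

Answer: 2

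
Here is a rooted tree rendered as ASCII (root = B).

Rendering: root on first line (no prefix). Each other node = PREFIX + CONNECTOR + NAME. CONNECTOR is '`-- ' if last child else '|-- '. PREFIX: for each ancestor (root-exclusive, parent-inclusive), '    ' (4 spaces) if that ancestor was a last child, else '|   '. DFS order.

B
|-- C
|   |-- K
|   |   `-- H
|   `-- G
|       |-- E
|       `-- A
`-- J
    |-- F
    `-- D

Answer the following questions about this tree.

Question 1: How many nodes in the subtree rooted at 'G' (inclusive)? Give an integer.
Subtree rooted at G contains: A, E, G
Count = 3

Answer: 3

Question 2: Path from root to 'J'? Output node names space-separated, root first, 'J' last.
Walk down from root: B -> J

Answer: B J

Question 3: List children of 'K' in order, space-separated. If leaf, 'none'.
Answer: H

Derivation:
Node K's children (from adjacency): H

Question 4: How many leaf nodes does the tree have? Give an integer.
Answer: 5

Derivation:
Leaves (nodes with no children): A, D, E, F, H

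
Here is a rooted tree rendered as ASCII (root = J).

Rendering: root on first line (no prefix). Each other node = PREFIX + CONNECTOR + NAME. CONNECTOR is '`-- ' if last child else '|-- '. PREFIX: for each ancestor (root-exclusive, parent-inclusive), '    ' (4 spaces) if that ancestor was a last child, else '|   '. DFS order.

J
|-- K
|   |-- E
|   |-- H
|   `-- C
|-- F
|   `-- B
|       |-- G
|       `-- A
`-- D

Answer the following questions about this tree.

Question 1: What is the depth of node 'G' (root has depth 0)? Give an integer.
Path from root to G: J -> F -> B -> G
Depth = number of edges = 3

Answer: 3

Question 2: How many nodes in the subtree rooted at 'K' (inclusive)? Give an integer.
Answer: 4

Derivation:
Subtree rooted at K contains: C, E, H, K
Count = 4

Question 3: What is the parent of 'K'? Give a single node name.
Scan adjacency: K appears as child of J

Answer: J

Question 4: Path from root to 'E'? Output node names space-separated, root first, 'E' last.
Walk down from root: J -> K -> E

Answer: J K E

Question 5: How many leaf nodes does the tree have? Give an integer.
Leaves (nodes with no children): A, C, D, E, G, H

Answer: 6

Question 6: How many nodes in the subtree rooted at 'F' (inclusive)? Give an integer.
Answer: 4

Derivation:
Subtree rooted at F contains: A, B, F, G
Count = 4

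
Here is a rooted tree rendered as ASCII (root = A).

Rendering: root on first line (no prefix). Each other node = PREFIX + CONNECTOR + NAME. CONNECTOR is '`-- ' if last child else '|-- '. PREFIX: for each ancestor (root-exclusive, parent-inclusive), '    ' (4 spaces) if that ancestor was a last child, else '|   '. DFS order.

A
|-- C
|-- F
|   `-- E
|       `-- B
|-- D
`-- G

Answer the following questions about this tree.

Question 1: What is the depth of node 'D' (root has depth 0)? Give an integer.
Answer: 1

Derivation:
Path from root to D: A -> D
Depth = number of edges = 1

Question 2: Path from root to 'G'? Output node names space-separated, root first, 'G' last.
Answer: A G

Derivation:
Walk down from root: A -> G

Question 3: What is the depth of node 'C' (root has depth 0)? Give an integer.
Path from root to C: A -> C
Depth = number of edges = 1

Answer: 1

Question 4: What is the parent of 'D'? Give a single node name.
Answer: A

Derivation:
Scan adjacency: D appears as child of A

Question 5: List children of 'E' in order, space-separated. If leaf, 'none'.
Node E's children (from adjacency): B

Answer: B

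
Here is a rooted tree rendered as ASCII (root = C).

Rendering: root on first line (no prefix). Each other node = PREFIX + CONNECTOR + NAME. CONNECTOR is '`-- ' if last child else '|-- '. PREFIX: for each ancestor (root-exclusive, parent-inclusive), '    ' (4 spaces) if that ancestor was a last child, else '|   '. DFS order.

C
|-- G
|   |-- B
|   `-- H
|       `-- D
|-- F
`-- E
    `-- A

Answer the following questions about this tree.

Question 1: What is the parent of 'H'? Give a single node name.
Answer: G

Derivation:
Scan adjacency: H appears as child of G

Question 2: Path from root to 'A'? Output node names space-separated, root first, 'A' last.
Walk down from root: C -> E -> A

Answer: C E A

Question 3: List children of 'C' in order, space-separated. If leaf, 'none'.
Answer: G F E

Derivation:
Node C's children (from adjacency): G, F, E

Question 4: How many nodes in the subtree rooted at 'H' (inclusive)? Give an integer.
Answer: 2

Derivation:
Subtree rooted at H contains: D, H
Count = 2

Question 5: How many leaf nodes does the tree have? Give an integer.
Leaves (nodes with no children): A, B, D, F

Answer: 4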